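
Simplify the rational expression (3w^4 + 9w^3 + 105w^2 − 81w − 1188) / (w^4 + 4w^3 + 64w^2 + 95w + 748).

(3w^2 − 27)/(w^2 + w + 17)

Apply the Euclidean algorithm:
  3w^4 + 9w^3 + 105w^2 − 81w − 1188 = (3)(w^4 + 4w^3 + 64w^2 + 95w + 748) + (−3w^3 − 87w^2 − 366w − 3432)
  w^4 + 4w^3 + 64w^2 + 95w + 748 = (−(1/3)w + 25/3)(−3w^3 − 87w^2 − 366w − 3432) + (667w^2 + 2001w + 29348)
  −3w^3 − 87w^2 − 366w − 3432 = (−(3/667)w − 78/667)(667w^2 + 2001w + 29348) + (0)
Last nonzero remainder: 667w^2 + 2001w + 29348. Dividing through by 667 gives the monic gcd w^2 + 3w + 44.
Cancel w^2 + 3w + 44 from numerator and denominator to get the reduced form.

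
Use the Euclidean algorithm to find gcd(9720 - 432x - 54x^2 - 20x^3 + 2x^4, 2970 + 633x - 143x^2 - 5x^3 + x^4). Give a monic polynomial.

By polynomial division,
  2x^4 - 20x^3 - 54x^2 - 432x + 9720 = (2)(x^4 - 5x^3 - 143x^2 + 633x + 2970) + (-10x^3 + 232x^2 - 1698x + 3780)
  x^4 - 5x^3 - 143x^2 + 633x + 2970 = (-(1/10)x - 91/50)(-10x^3 + 232x^2 - 1698x + 3780) + ((2736/25)x^2 - (51984/25)x + 49248/5)
  -10x^3 + 232x^2 - 1698x + 3780 = (-(125/1368)x + 175/456)((2736/25)x^2 - (51984/25)x + 49248/5) + (0)
Last nonzero remainder: (2736/25)x^2 - (51984/25)x + 49248/5. Dividing through by 2736/25 gives the monic gcd x^2 - 19x + 90.

90 - 19x + x^2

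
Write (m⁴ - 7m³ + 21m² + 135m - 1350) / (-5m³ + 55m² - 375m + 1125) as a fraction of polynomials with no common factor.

Repeated division with remainder:
  m⁴ - 7m³ + 21m² + 135m - 1350 = (-(1/5)m - 4/5)(-5m³ + 55m² - 375m + 1125) + (-10m² + 60m - 450)
  -5m³ + 55m² - 375m + 1125 = ((1/2)m - 5/2)(-10m² + 60m - 450) + (0)
Last nonzero remainder: -10m² + 60m - 450. Dividing through by -10 gives the monic gcd m² - 6m + 45.
Cancel m² - 6m + 45 from numerator and denominator to get the reduced form.

(-m² + m + 30)/(5m - 25)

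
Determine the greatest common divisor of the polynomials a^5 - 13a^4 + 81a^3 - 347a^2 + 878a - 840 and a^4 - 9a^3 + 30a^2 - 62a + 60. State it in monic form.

a^2 - 7a + 10

Euclidean algorithm in ℚ[a]:
  a^5 - 13a^4 + 81a^3 - 347a^2 + 878a - 840 = (a - 4)(a^4 - 9a^3 + 30a^2 - 62a + 60) + (15a^3 - 165a^2 + 570a - 600)
  a^4 - 9a^3 + 30a^2 - 62a + 60 = ((1/15)a + 2/15)(15a^3 - 165a^2 + 570a - 600) + (14a^2 - 98a + 140)
  15a^3 - 165a^2 + 570a - 600 = ((15/14)a - 30/7)(14a^2 - 98a + 140) + (0)
Last nonzero remainder: 14a^2 - 98a + 140. Dividing through by 14 gives the monic gcd a^2 - 7a + 10.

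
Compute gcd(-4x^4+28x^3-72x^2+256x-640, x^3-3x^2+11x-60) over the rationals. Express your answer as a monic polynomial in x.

x-4

By polynomial division,
  -4x^4+28x^3-72x^2+256x-640 = (-4x+16)(x^3-3x^2+11x-60) + (20x^2-160x+320)
  x^3-3x^2+11x-60 = ((1/20)x+1/4)(20x^2-160x+320) + (35x-140)
  20x^2-160x+320 = ((4/7)x-16/7)(35x-140) + (0)
Last nonzero remainder: 35x-140. Dividing through by 35 gives the monic gcd x-4.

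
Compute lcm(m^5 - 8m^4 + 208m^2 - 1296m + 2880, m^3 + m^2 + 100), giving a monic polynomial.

m^6 - 3m^5 - 40m^4 + 208m^3 - 256m^2 - 3600m + 14400

Apply the Euclidean algorithm:
  m^5 - 8m^4 + 208m^2 - 1296m + 2880 = (m^2 - 9m + 9)(m^3 + m^2 + 100) + (99m^2 - 396m + 1980)
  m^3 + m^2 + 100 = ((1/99)m + 5/99)(99m^2 - 396m + 1980) + (0)
Last nonzero remainder: 99m^2 - 396m + 1980. Dividing through by 99 gives the monic gcd m^2 - 4m + 20.
Then lcm(f, g) = f·g / gcd(f, g); expanding and making the result monic gives the answer.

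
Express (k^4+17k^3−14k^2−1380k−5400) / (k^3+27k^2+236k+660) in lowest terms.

By polynomial division,
  k^4+17k^3−14k^2−1380k−5400 = (k−10)(k^3+27k^2+236k+660) + (20k^2+320k+1200)
  k^3+27k^2+236k+660 = ((1/20)k+11/20)(20k^2+320k+1200) + (0)
Last nonzero remainder: 20k^2+320k+1200. Dividing through by 20 gives the monic gcd k^2+16k+60.
Cancel k^2+16k+60 from numerator and denominator to get the reduced form.

(k^2+k−90)/(k+11)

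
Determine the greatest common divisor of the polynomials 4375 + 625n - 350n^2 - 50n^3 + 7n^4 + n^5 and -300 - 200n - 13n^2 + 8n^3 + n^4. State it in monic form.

Repeated division with remainder:
  n^5 + 7n^4 - 50n^3 - 350n^2 + 625n + 4375 = (n - 1)(n^4 + 8n^3 - 13n^2 - 200n - 300) + (-29n^3 - 163n^2 + 725n + 4075)
  n^4 + 8n^3 - 13n^2 - 200n - 300 = (-(1/29)n - 69/841)(-29n^3 - 163n^2 + 725n + 4075) + (-(1155/841)n^2 + 28875/841)
  -29n^3 - 163n^2 + 725n + 4075 = ((24389/1155)n + 137083/1155)(-(1155/841)n^2 + 28875/841) + (0)
Last nonzero remainder: -(1155/841)n^2 + 28875/841. Dividing through by -1155/841 gives the monic gcd n^2 - 25.

-25 + n^2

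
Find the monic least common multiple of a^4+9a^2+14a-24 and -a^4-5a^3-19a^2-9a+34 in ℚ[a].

Repeated division with remainder:
  a^4+9a^2+14a-24 = (-1)(-a^4-5a^3-19a^2-9a+34) + (-5a^3-10a^2+5a+10)
  -a^4-5a^3-19a^2-9a+34 = ((1/5)a+3/5)(-5a^3-10a^2+5a+10) + (-14a^2-14a+28)
  -5a^3-10a^2+5a+10 = ((5/14)a+5/14)(-14a^2-14a+28) + (0)
Last nonzero remainder: -14a^2-14a+28. Dividing through by -14 gives the monic gcd a^2+a-2.
Then lcm(f, g) = f·g / gcd(f, g); expanding and making the result monic gives the answer.

a^6+4a^5+26a^4+50a^3+185a^2+142a-408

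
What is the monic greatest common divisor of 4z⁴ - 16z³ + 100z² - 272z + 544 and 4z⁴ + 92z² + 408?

z² + 17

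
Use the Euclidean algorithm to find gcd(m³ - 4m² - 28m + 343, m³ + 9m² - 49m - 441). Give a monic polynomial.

By polynomial division,
  m³ - 4m² - 28m + 343 = (m³ + 9m² - 49m - 441) + (-13m² + 21m + 784)
  m³ + 9m² - 49m - 441 = (-(1/13)m - 138/169)(-13m² + 21m + 784) + ((4809/169)m + 33663/169)
  -13m² + 21m + 784 = (-(2197/4809)m + 2704/687)((4809/169)m + 33663/169) + (0)
Last nonzero remainder: (4809/169)m + 33663/169. Dividing through by 4809/169 gives the monic gcd m + 7.

m + 7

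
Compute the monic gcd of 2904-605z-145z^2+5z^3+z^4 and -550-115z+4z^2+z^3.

Apply the Euclidean algorithm:
  z^4+5z^3-145z^2-605z+2904 = (z+1)(z^3+4z^2-115z-550) + (-34z^2+60z+3454)
  z^3+4z^2-115z-550 = (-(1/34)z-49/289)(-34z^2+60z+3454) + (-(936/289)z+10296/289)
  -34z^2+60z+3454 = ((4913/468)z+45373/468)(-(936/289)z+10296/289) + (0)
Last nonzero remainder: -(936/289)z+10296/289. Dividing through by -936/289 gives the monic gcd z-11.

-11+z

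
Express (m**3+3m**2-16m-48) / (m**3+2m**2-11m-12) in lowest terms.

Euclidean algorithm in ℚ[m]:
  m**3+3m**2-16m-48 = (m**3+2m**2-11m-12) + (m**2-5m-36)
  m**3+2m**2-11m-12 = (m+7)(m**2-5m-36) + (60m+240)
  m**2-5m-36 = ((1/60)m-3/20)(60m+240) + (0)
Last nonzero remainder: 60m+240. Dividing through by 60 gives the monic gcd m+4.
Cancel m+4 from numerator and denominator to get the reduced form.

(m**2-m-12)/(m**2-2m-3)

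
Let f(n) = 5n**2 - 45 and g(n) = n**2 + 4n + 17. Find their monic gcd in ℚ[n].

Euclidean algorithm in ℚ[n]:
  5n**2 - 45 = (5)(n**2 + 4n + 17) + (-20n - 130)
  n**2 + 4n + 17 = (-(1/20)n + 1/8)(-20n - 130) + (133/4)
  -20n - 130 = (-(80/133)n - 520/133)(133/4) + (0)
The last nonzero remainder is the constant 133/4, so the polynomials are coprime and gcd = 1.

1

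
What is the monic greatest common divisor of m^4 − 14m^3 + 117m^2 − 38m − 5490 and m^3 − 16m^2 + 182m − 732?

Euclidean algorithm in ℚ[m]:
  m^4 − 14m^3 + 117m^2 − 38m − 5490 = (m + 2)(m^3 − 16m^2 + 182m − 732) + (−33m^2 + 330m − 4026)
  m^3 − 16m^2 + 182m − 732 = (−(1/33)m + 2/11)(−33m^2 + 330m − 4026) + (0)
Last nonzero remainder: −33m^2 + 330m − 4026. Dividing through by −33 gives the monic gcd m^2 − 10m + 122.

m^2 − 10m + 122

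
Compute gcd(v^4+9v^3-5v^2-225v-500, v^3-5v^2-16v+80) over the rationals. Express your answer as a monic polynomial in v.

v^2-v-20

By polynomial division,
  v^4+9v^3-5v^2-225v-500 = (v+14)(v^3-5v^2-16v+80) + (81v^2-81v-1620)
  v^3-5v^2-16v+80 = ((1/81)v-4/81)(81v^2-81v-1620) + (0)
Last nonzero remainder: 81v^2-81v-1620. Dividing through by 81 gives the monic gcd v^2-v-20.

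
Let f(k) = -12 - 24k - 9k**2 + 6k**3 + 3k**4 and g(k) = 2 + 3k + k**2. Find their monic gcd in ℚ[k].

2 + 3k + k**2

Repeated division with remainder:
  3k**4 + 6k**3 - 9k**2 - 24k - 12 = (3k**2 - 3k - 6)(k**2 + 3k + 2) + (0)
The last nonzero remainder k**2 + 3k + 2 is already monic.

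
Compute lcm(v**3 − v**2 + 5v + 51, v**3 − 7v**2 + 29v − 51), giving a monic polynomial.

v**4 − 4v**3 + 8v**2 + 36v − 153

Repeated division with remainder:
  v**3 − v**2 + 5v + 51 = (v**3 − 7v**2 + 29v − 51) + (6v**2 − 24v + 102)
  v**3 − 7v**2 + 29v − 51 = ((1/6)v − 1/2)(6v**2 − 24v + 102) + (0)
Last nonzero remainder: 6v**2 − 24v + 102. Dividing through by 6 gives the monic gcd v**2 − 4v + 17.
Then lcm(f, g) = f·g / gcd(f, g); expanding and making the result monic gives the answer.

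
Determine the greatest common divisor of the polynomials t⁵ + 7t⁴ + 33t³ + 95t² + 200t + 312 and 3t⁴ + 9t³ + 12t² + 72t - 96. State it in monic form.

t² + 8

Euclidean algorithm in ℚ[t]:
  t⁵ + 7t⁴ + 33t³ + 95t² + 200t + 312 = ((1/3)t + 4/3)(3t⁴ + 9t³ + 12t² + 72t - 96) + (17t³ + 55t² + 136t + 440)
  3t⁴ + 9t³ + 12t² + 72t - 96 = ((3/17)t - 12/289)(17t³ + 55t² + 136t + 440) + (-(2808/289)t² - 22464/289)
  17t³ + 55t² + 136t + 440 = (-(4913/2808)t - 15895/2808)(-(2808/289)t² - 22464/289) + (0)
Last nonzero remainder: -(2808/289)t² - 22464/289. Dividing through by -2808/289 gives the monic gcd t² + 8.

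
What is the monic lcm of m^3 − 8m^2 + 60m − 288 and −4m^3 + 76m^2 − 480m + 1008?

Repeated division with remainder:
  m^3 − 8m^2 + 60m − 288 = (−1/4)(−4m^3 + 76m^2 − 480m + 1008) + (11m^2 − 60m − 36)
  −4m^3 + 76m^2 − 480m + 1008 = (−(4/11)m + 596/121)(11m^2 − 60m − 36) + (−(23904/121)m + 143424/121)
  11m^2 − 60m − 36 = (−(1331/23904)m − 121/3984)(−(23904/121)m + 143424/121) + (0)
Last nonzero remainder: −(23904/121)m + 143424/121. Dividing through by −23904/121 gives the monic gcd m − 6.
Then lcm(f, g) = f·g / gcd(f, g); expanding and making the result monic gives the answer.

m^5 − 21m^4 + 206m^3 − 1404m^2 + 6264m − 12096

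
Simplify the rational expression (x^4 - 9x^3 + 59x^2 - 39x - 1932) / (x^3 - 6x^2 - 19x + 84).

By polynomial division,
  x^4 - 9x^3 + 59x^2 - 39x - 1932 = (x - 3)(x^3 - 6x^2 - 19x + 84) + (60x^2 - 180x - 1680)
  x^3 - 6x^2 - 19x + 84 = ((1/60)x - 1/20)(60x^2 - 180x - 1680) + (0)
Last nonzero remainder: 60x^2 - 180x - 1680. Dividing through by 60 gives the monic gcd x^2 - 3x - 28.
Cancel x^2 - 3x - 28 from numerator and denominator to get the reduced form.

(x^2 - 6x + 69)/(x - 3)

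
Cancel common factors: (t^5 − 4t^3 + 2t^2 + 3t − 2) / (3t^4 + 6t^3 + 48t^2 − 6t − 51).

Euclidean algorithm in ℚ[t]:
  t^5 − 4t^3 + 2t^2 + 3t − 2 = ((1/3)t − 2/3)(3t^4 + 6t^3 + 48t^2 − 6t − 51) + (−16t^3 + 36t^2 + 16t − 36)
  3t^4 + 6t^3 + 48t^2 − 6t − 51 = (−(3/16)t − 51/64)(−16t^3 + 36t^2 + 16t − 36) + ((1275/16)t^2 − 1275/16)
  −16t^3 + 36t^2 + 16t − 36 = (−(256/1275)t + 192/425)((1275/16)t^2 − 1275/16) + (0)
Last nonzero remainder: (1275/16)t^2 − 1275/16. Dividing through by 1275/16 gives the monic gcd t^2 − 1.
Cancel t^2 − 1 from numerator and denominator to get the reduced form.

(t^3 − 3t + 2)/(3t^2 + 6t + 51)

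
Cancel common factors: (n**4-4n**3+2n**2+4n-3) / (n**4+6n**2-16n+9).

By polynomial division,
  n**4-4n**3+2n**2+4n-3 = (n**4+6n**2-16n+9) + (-4n**3-4n**2+20n-12)
  n**4+6n**2-16n+9 = (-(1/4)n+1/4)(-4n**3-4n**2+20n-12) + (12n**2-24n+12)
  -4n**3-4n**2+20n-12 = (-(1/3)n-1)(12n**2-24n+12) + (0)
Last nonzero remainder: 12n**2-24n+12. Dividing through by 12 gives the monic gcd n**2-2n+1.
Cancel n**2-2n+1 from numerator and denominator to get the reduced form.

(n**2-2n-3)/(n**2+2n+9)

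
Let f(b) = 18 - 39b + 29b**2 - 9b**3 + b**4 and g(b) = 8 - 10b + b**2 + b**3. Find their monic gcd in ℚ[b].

2 - 3b + b**2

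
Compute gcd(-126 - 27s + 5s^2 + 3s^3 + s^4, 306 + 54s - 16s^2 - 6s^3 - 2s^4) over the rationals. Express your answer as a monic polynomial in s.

-9 + s^2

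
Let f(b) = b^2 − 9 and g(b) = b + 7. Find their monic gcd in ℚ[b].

Euclidean algorithm in ℚ[b]:
  b^2 − 9 = (b − 7)(b + 7) + (40)
  b + 7 = ((1/40)b + 7/40)(40) + (0)
The last nonzero remainder is the constant 40, so the polynomials are coprime and gcd = 1.

1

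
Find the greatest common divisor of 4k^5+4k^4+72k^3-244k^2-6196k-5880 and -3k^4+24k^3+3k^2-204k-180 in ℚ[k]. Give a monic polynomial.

k^2-5k-6

By polynomial division,
  4k^5+4k^4+72k^3-244k^2-6196k-5880 = (-(4/3)k-12)(-3k^4+24k^3+3k^2-204k-180) + (364k^3-480k^2-8884k-8040)
  -3k^4+24k^3+3k^2-204k-180 = (-(3/364)k+456/8281)(364k^3-480k^2-8884k-8040) + (-(362610/8281)k^2+(1813050/8281)k+2175660/8281)
  364k^3-480k^2-8884k-8040 = (-(1507142/181305)k-1109654/36261)(-(362610/8281)k^2+(1813050/8281)k+2175660/8281) + (0)
Last nonzero remainder: -(362610/8281)k^2+(1813050/8281)k+2175660/8281. Dividing through by -362610/8281 gives the monic gcd k^2-5k-6.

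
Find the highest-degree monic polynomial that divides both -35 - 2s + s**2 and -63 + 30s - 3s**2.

-7 + s

Repeated division with remainder:
  s**2 - 2s - 35 = (-1/3)(-3s**2 + 30s - 63) + (8s - 56)
  -3s**2 + 30s - 63 = (-(3/8)s + 9/8)(8s - 56) + (0)
Last nonzero remainder: 8s - 56. Dividing through by 8 gives the monic gcd s - 7.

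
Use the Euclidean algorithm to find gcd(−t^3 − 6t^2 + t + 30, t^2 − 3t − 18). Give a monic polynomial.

t + 3

Euclidean algorithm in ℚ[t]:
  −t^3 − 6t^2 + t + 30 = (−t − 9)(t^2 − 3t − 18) + (−44t − 132)
  t^2 − 3t − 18 = (−(1/44)t + 3/22)(−44t − 132) + (0)
Last nonzero remainder: −44t − 132. Dividing through by −44 gives the monic gcd t + 3.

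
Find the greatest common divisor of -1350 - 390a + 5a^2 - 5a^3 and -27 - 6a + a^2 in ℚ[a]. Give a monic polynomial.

3 + a

Apply the Euclidean algorithm:
  -5a^3 + 5a^2 - 390a - 1350 = (-5a - 25)(a^2 - 6a - 27) + (-675a - 2025)
  a^2 - 6a - 27 = (-(1/675)a + 1/75)(-675a - 2025) + (0)
Last nonzero remainder: -675a - 2025. Dividing through by -675 gives the monic gcd a + 3.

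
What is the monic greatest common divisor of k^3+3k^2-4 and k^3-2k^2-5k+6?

k^2+k-2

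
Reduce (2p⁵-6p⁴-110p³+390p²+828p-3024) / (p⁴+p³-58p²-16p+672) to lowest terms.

(2p²-18)/(p+4)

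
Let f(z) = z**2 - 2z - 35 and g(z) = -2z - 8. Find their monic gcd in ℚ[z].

By polynomial division,
  z**2 - 2z - 35 = (-(1/2)z + 3)(-2z - 8) + (-11)
  -2z - 8 = ((2/11)z + 8/11)(-11) + (0)
The last nonzero remainder is the constant -11, so the polynomials are coprime and gcd = 1.

1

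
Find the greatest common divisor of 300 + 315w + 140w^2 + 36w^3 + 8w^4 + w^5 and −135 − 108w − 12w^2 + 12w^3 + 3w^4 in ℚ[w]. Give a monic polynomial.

5 + 4w + w^2

Apply the Euclidean algorithm:
  w^5 + 8w^4 + 36w^3 + 140w^2 + 315w + 300 = ((1/3)w + 4/3)(3w^4 + 12w^3 − 12w^2 − 108w − 135) + (24w^3 + 192w^2 + 504w + 480)
  3w^4 + 12w^3 − 12w^2 − 108w − 135 = ((1/8)w − 1/2)(24w^3 + 192w^2 + 504w + 480) + (21w^2 + 84w + 105)
  24w^3 + 192w^2 + 504w + 480 = ((8/7)w + 32/7)(21w^2 + 84w + 105) + (0)
Last nonzero remainder: 21w^2 + 84w + 105. Dividing through by 21 gives the monic gcd w^2 + 4w + 5.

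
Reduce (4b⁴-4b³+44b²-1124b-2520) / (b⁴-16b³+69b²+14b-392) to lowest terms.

(4b²+16b+180)/(b²-11b+28)

Apply the Euclidean algorithm:
  4b⁴-4b³+44b²-1124b-2520 = (4)(b⁴-16b³+69b²+14b-392) + (60b³-232b²-1180b-952)
  b⁴-16b³+69b²+14b-392 = ((1/60)b-91/450)(60b³-232b²-1180b-952) + ((9394/225)b²-(9394/45)b-131516/225)
  60b³-232b²-1180b-952 = ((6750/4697)b+7650/4697)((9394/225)b²-(9394/45)b-131516/225) + (0)
Last nonzero remainder: (9394/225)b²-(9394/45)b-131516/225. Dividing through by 9394/225 gives the monic gcd b²-5b-14.
Cancel b²-5b-14 from numerator and denominator to get the reduced form.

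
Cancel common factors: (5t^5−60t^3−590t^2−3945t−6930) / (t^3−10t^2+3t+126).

(5t^3+20t^2+125t+330)/(t−6)

Euclidean algorithm in ℚ[t]:
  5t^5−60t^3−590t^2−3945t−6930 = (5t^2+50t+425)(t^3−10t^2+3t+126) + (2880t^2−11520t−60480)
  t^3−10t^2+3t+126 = ((1/2880)t−1/480)(2880t^2−11520t−60480) + (0)
Last nonzero remainder: 2880t^2−11520t−60480. Dividing through by 2880 gives the monic gcd t^2−4t−21.
Cancel t^2−4t−21 from numerator and denominator to get the reduced form.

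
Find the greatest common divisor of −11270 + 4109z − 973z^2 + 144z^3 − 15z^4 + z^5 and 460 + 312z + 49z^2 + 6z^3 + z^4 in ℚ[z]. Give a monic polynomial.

Apply the Euclidean algorithm:
  z^5 − 15z^4 + 144z^3 − 973z^2 + 4109z − 11270 = (z − 21)(z^4 + 6z^3 + 49z^2 + 312z + 460) + (221z^3 − 256z^2 + 10201z − 1610)
  z^4 + 6z^3 + 49z^2 + 312z + 460 = ((1/221)z + 1582/48841)(221z^3 − 256z^2 + 10201z − 1610) + ((543780/48841)z^2 − (543780/48841)z + 25013880/48841)
  221z^3 − 256z^2 + 10201z − 1610 = ((10793861/543780)z − 341887/108756)((543780/48841)z^2 − (543780/48841)z + 25013880/48841) + (0)
Last nonzero remainder: (543780/48841)z^2 − (543780/48841)z + 25013880/48841. Dividing through by 543780/48841 gives the monic gcd z^2 − z + 46.

46 − z + z^2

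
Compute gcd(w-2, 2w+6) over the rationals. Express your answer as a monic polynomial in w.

Euclidean algorithm in ℚ[w]:
  w-2 = (1/2)(2w+6) + (-5)
  2w+6 = (-(2/5)w-6/5)(-5) + (0)
The last nonzero remainder is the constant -5, so the polynomials are coprime and gcd = 1.

1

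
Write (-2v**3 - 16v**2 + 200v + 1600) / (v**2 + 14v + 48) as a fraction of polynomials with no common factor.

(-2v**2 + 200)/(v + 6)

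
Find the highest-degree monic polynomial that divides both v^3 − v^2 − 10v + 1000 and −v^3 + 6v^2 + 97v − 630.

Repeated division with remainder:
  v^3 − v^2 − 10v + 1000 = (−1)(−v^3 + 6v^2 + 97v − 630) + (5v^2 + 87v + 370)
  −v^3 + 6v^2 + 97v − 630 = (−(1/5)v + 117/25)(5v^2 + 87v + 370) + (−(5904/25)v − 11808/5)
  5v^2 + 87v + 370 = (−(125/5904)v − 925/5904)(−(5904/25)v − 11808/5) + (0)
Last nonzero remainder: −(5904/25)v − 11808/5. Dividing through by −5904/25 gives the monic gcd v + 10.

v + 10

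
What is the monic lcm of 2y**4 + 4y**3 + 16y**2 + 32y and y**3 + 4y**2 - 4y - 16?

y**6 + 4y**5 + 4y**4 + 16y**3 - 32y**2 - 128y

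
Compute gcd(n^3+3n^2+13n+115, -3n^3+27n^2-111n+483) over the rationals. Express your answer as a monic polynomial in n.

Apply the Euclidean algorithm:
  n^3+3n^2+13n+115 = (-1/3)(-3n^3+27n^2-111n+483) + (12n^2-24n+276)
  -3n^3+27n^2-111n+483 = (-(1/4)n+7/4)(12n^2-24n+276) + (0)
Last nonzero remainder: 12n^2-24n+276. Dividing through by 12 gives the monic gcd n^2-2n+23.

n^2-2n+23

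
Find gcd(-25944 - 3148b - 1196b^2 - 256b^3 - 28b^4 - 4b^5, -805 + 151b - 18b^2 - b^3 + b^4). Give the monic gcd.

23 - 3b + b^2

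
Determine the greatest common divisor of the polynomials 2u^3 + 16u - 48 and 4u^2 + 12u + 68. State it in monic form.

1

Repeated division with remainder:
  2u^3 + 16u - 48 = ((1/2)u - 3/2)(4u^2 + 12u + 68) + (54)
  4u^2 + 12u + 68 = ((2/27)u^2 + (2/9)u + 34/27)(54) + (0)
The last nonzero remainder is the constant 54, so the polynomials are coprime and gcd = 1.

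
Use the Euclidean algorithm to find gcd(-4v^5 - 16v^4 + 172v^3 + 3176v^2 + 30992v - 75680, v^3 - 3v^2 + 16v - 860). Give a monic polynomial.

v^2 + 7v + 86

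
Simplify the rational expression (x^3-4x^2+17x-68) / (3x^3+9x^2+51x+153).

(x-4)/(3x+9)

Apply the Euclidean algorithm:
  x^3-4x^2+17x-68 = (1/3)(3x^3+9x^2+51x+153) + (-7x^2-119)
  3x^3+9x^2+51x+153 = (-(3/7)x-9/7)(-7x^2-119) + (0)
Last nonzero remainder: -7x^2-119. Dividing through by -7 gives the monic gcd x^2+17.
Cancel x^2+17 from numerator and denominator to get the reduced form.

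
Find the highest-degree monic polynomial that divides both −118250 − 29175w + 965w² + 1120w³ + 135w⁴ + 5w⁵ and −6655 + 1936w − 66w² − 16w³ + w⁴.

Repeated division with remainder:
  5w⁵ + 135w⁴ + 1120w³ + 965w² − 29175w − 118250 = (5w + 215)(w⁴ − 16w³ − 66w² + 1936w − 6655) + (4890w³ + 5475w² − 412140w + 1312575)
  w⁴ − 16w³ − 66w² + 1936w − 6655 = ((1/4890)w − 5581/1594140)(4890w³ + 5475w² − 412140w + 1312575) + ((3980025/106276)w² + (11940075/53138)w − 218901375/106276)
  4890w³ + 5475w² − 412140w + 1312575 = ((34645976/265335)w − 169085116/265335)((3980025/106276)w² + (11940075/53138)w − 218901375/106276) + (0)
Last nonzero remainder: (3980025/106276)w² + (11940075/53138)w − 218901375/106276. Dividing through by 3980025/106276 gives the monic gcd w² + 6w − 55.

−55 + 6w + w²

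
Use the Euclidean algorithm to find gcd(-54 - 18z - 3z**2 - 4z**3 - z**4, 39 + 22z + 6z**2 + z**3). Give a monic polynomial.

Apply the Euclidean algorithm:
  -z**4 - 4z**3 - 3z**2 - 18z - 54 = (-z + 2)(z**3 + 6z**2 + 22z + 39) + (7z**2 - 23z - 132)
  z**3 + 6z**2 + 22z + 39 = ((1/7)z + 65/49)(7z**2 - 23z - 132) + ((3497/49)z + 10491/49)
  7z**2 - 23z - 132 = ((343/3497)z - 2156/3497)((3497/49)z + 10491/49) + (0)
Last nonzero remainder: (3497/49)z + 10491/49. Dividing through by 3497/49 gives the monic gcd z + 3.

3 + z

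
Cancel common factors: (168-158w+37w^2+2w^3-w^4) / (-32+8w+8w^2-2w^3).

(-21+4w+w^2)/(4+2w)

Apply the Euclidean algorithm:
  -w^4+2w^3+37w^2-158w+168 = ((1/2)w+1)(-2w^3+8w^2+8w-32) + (25w^2-150w+200)
  -2w^3+8w^2+8w-32 = (-(2/25)w-4/25)(25w^2-150w+200) + (0)
Last nonzero remainder: 25w^2-150w+200. Dividing through by 25 gives the monic gcd w^2-6w+8.
Cancel w^2-6w+8 from numerator and denominator to get the reduced form.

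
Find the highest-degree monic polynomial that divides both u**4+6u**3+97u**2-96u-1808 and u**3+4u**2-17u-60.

Apply the Euclidean algorithm:
  u**4+6u**3+97u**2-96u-1808 = (u+2)(u**3+4u**2-17u-60) + (106u**2-2u-1688)
  u**3+4u**2-17u-60 = ((1/106)u+213/5618)(106u**2-2u-1688) + (-(2808/2809)u+11232/2809)
  106u**2-2u-1688 = (-(148877/1404)u-592699/1404)(-(2808/2809)u+11232/2809) + (0)
Last nonzero remainder: -(2808/2809)u+11232/2809. Dividing through by -2808/2809 gives the monic gcd u-4.

u-4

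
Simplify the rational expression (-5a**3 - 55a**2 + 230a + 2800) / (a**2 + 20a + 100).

(-5a**2 - 5a + 280)/(a + 10)

Apply the Euclidean algorithm:
  -5a**3 - 55a**2 + 230a + 2800 = (-5a + 45)(a**2 + 20a + 100) + (-170a - 1700)
  a**2 + 20a + 100 = (-(1/170)a - 1/17)(-170a - 1700) + (0)
Last nonzero remainder: -170a - 1700. Dividing through by -170 gives the monic gcd a + 10.
Cancel a + 10 from numerator and denominator to get the reduced form.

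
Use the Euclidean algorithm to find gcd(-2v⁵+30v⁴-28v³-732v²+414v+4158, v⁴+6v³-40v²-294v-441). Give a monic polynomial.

v³-v²-33v-63

Apply the Euclidean algorithm:
  -2v⁵+30v⁴-28v³-732v²+414v+4158 = (-2v+42)(v⁴+6v³-40v²-294v-441) + (-360v³+360v²+11880v+22680)
  v⁴+6v³-40v²-294v-441 = (-(1/360)v-7/360)(-360v³+360v²+11880v+22680) + (0)
Last nonzero remainder: -360v³+360v²+11880v+22680. Dividing through by -360 gives the monic gcd v³-v²-33v-63.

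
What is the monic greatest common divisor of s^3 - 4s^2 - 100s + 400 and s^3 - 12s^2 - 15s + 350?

Apply the Euclidean algorithm:
  s^3 - 4s^2 - 100s + 400 = (s^3 - 12s^2 - 15s + 350) + (8s^2 - 85s + 50)
  s^3 - 12s^2 - 15s + 350 = ((1/8)s - 11/64)(8s^2 - 85s + 50) + (-(2295/64)s + 11475/32)
  8s^2 - 85s + 50 = (-(512/2295)s + 64/459)(-(2295/64)s + 11475/32) + (0)
Last nonzero remainder: -(2295/64)s + 11475/32. Dividing through by -2295/64 gives the monic gcd s - 10.

s - 10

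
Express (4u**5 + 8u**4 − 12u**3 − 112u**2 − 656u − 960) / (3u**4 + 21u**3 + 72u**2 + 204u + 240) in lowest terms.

Apply the Euclidean algorithm:
  4u**5 + 8u**4 − 12u**3 − 112u**2 − 656u − 960 = ((4/3)u − 20/3)(3u**4 + 21u**3 + 72u**2 + 204u + 240) + (32u**3 + 96u**2 + 384u + 640)
  3u**4 + 21u**3 + 72u**2 + 204u + 240 = ((3/32)u + 3/8)(32u**3 + 96u**2 + 384u + 640) + (0)
Last nonzero remainder: 32u**3 + 96u**2 + 384u + 640. Dividing through by 32 gives the monic gcd u**3 + 3u**2 + 12u + 20.
Cancel u**3 + 3u**2 + 12u + 20 from numerator and denominator to get the reduced form.

(4u**2 − 4u − 48)/(3u + 12)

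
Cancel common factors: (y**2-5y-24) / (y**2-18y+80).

(y+3)/(y-10)

Repeated division with remainder:
  y**2-5y-24 = (y**2-18y+80) + (13y-104)
  y**2-18y+80 = ((1/13)y-10/13)(13y-104) + (0)
Last nonzero remainder: 13y-104. Dividing through by 13 gives the monic gcd y-8.
Cancel y-8 from numerator and denominator to get the reduced form.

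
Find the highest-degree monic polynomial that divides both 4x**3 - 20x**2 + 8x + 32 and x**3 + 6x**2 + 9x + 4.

x + 1

Euclidean algorithm in ℚ[x]:
  4x**3 - 20x**2 + 8x + 32 = (4)(x**3 + 6x**2 + 9x + 4) + (-44x**2 - 28x + 16)
  x**3 + 6x**2 + 9x + 4 = (-(1/44)x - 59/484)(-44x**2 - 28x + 16) + ((720/121)x + 720/121)
  -44x**2 - 28x + 16 = (-(1331/180)x + 121/45)((720/121)x + 720/121) + (0)
Last nonzero remainder: (720/121)x + 720/121. Dividing through by 720/121 gives the monic gcd x + 1.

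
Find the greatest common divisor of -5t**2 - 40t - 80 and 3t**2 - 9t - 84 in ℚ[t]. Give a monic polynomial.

t + 4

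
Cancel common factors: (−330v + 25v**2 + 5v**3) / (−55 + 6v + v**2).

(−30v + 5v**2)/(−5 + v)

Euclidean algorithm in ℚ[v]:
  5v**3 + 25v**2 − 330v = (5v − 5)(v**2 + 6v − 55) + (−25v − 275)
  v**2 + 6v − 55 = (−(1/25)v + 1/5)(−25v − 275) + (0)
Last nonzero remainder: −25v − 275. Dividing through by −25 gives the monic gcd v + 11.
Cancel v + 11 from numerator and denominator to get the reduced form.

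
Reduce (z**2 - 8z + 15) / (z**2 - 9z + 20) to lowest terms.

By polynomial division,
  z**2 - 8z + 15 = (z**2 - 9z + 20) + (z - 5)
  z**2 - 9z + 20 = (z - 4)(z - 5) + (0)
The last nonzero remainder z - 5 is already monic.
Cancel z - 5 from numerator and denominator to get the reduced form.

(z - 3)/(z - 4)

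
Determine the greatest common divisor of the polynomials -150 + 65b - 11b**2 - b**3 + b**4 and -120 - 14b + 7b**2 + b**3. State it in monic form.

Euclidean algorithm in ℚ[b]:
  b**4 - b**3 - 11b**2 + 65b - 150 = (b - 8)(b**3 + 7b**2 - 14b - 120) + (59b**2 + 73b - 1110)
  b**3 + 7b**2 - 14b - 120 = ((1/59)b + 340/3481)(59b**2 + 73b - 1110) + (-(8064/3481)b - 40320/3481)
  59b**2 + 73b - 1110 = (-(205379/8064)b + 128797/1344)(-(8064/3481)b - 40320/3481) + (0)
Last nonzero remainder: -(8064/3481)b - 40320/3481. Dividing through by -8064/3481 gives the monic gcd b + 5.

5 + b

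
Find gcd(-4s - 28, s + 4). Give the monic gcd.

1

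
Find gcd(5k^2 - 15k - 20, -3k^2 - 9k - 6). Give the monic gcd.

Repeated division with remainder:
  5k^2 - 15k - 20 = (-5/3)(-3k^2 - 9k - 6) + (-30k - 30)
  -3k^2 - 9k - 6 = ((1/10)k + 1/5)(-30k - 30) + (0)
Last nonzero remainder: -30k - 30. Dividing through by -30 gives the monic gcd k + 1.

k + 1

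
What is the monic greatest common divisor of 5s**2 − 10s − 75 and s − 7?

1

By polynomial division,
  5s**2 − 10s − 75 = (5s + 25)(s − 7) + (100)
  s − 7 = ((1/100)s − 7/100)(100) + (0)
The last nonzero remainder is the constant 100, so the polynomials are coprime and gcd = 1.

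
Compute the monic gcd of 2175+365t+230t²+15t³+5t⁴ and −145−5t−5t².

29+t+t²

Euclidean algorithm in ℚ[t]:
  5t⁴+15t³+230t²+365t+2175 = (−t²−2t−15)(−5t²−5t−145) + (0)
Last nonzero remainder: −5t²−5t−145. Dividing through by −5 gives the monic gcd t²+t+29.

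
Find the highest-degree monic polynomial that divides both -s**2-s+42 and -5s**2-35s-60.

1

Apply the Euclidean algorithm:
  -s**2-s+42 = (1/5)(-5s**2-35s-60) + (6s+54)
  -5s**2-35s-60 = (-(5/6)s+5/3)(6s+54) + (-150)
  6s+54 = (-(1/25)s-9/25)(-150) + (0)
The last nonzero remainder is the constant -150, so the polynomials are coprime and gcd = 1.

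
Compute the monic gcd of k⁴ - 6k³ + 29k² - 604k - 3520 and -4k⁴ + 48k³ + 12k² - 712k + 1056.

Repeated division with remainder:
  k⁴ - 6k³ + 29k² - 604k - 3520 = (-1/4)(-4k⁴ + 48k³ + 12k² - 712k + 1056) + (6k³ + 32k² - 782k - 3256)
  -4k⁴ + 48k³ + 12k² - 712k + 1056 = (-(2/3)k + 104/9)(6k³ + 32k² - 782k - 3256) + (-(7912/9)k² + (55384/9)k + 348128/9)
  6k³ + 32k² - 782k - 3256 = (-(27/3956)k - 333/3956)(-(7912/9)k² + (55384/9)k + 348128/9) + (0)
Last nonzero remainder: -(7912/9)k² + (55384/9)k + 348128/9. Dividing through by -7912/9 gives the monic gcd k² - 7k - 44.

k² - 7k - 44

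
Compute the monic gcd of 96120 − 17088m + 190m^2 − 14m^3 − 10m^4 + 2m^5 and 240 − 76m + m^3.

−60 + 4m + m^2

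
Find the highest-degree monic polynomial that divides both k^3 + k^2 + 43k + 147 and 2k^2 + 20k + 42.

Euclidean algorithm in ℚ[k]:
  k^3 + k^2 + 43k + 147 = ((1/2)k − 9/2)(2k^2 + 20k + 42) + (112k + 336)
  2k^2 + 20k + 42 = ((1/56)k + 1/8)(112k + 336) + (0)
Last nonzero remainder: 112k + 336. Dividing through by 112 gives the monic gcd k + 3.

k + 3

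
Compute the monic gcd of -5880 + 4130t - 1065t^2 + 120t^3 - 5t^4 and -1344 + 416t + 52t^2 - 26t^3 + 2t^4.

By polynomial division,
  -5t^4 + 120t^3 - 1065t^2 + 4130t - 5880 = (-5/2)(2t^4 - 26t^3 + 52t^2 + 416t - 1344) + (55t^3 - 935t^2 + 5170t - 9240)
  2t^4 - 26t^3 + 52t^2 + 416t - 1344 = ((2/55)t + 8/55)(55t^3 - 935t^2 + 5170t - 9240) + (0)
Last nonzero remainder: 55t^3 - 935t^2 + 5170t - 9240. Dividing through by 55 gives the monic gcd t^3 - 17t^2 + 94t - 168.

-168 + 94t - 17t^2 + t^3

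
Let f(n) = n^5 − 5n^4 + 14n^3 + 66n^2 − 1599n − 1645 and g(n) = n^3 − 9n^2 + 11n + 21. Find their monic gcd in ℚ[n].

Apply the Euclidean algorithm:
  n^5 − 5n^4 + 14n^3 + 66n^2 − 1599n − 1645 = (n^2 + 4n + 39)(n^3 − 9n^2 + 11n + 21) + (352n^2 − 2112n − 2464)
  n^3 − 9n^2 + 11n + 21 = ((1/352)n − 3/352)(352n^2 − 2112n − 2464) + (0)
Last nonzero remainder: 352n^2 − 2112n − 2464. Dividing through by 352 gives the monic gcd n^2 − 6n − 7.

n^2 − 6n − 7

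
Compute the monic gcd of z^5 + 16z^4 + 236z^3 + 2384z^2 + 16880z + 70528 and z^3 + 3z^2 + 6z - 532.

Euclidean algorithm in ℚ[z]:
  z^5 + 16z^4 + 236z^3 + 2384z^2 + 16880z + 70528 = (z^2 + 13z + 191)(z^3 + 3z^2 + 6z - 532) + (2265z^2 + 22650z + 172140)
  z^3 + 3z^2 + 6z - 532 = ((1/2265)z - 7/2265)(2265z^2 + 22650z + 172140) + (0)
Last nonzero remainder: 2265z^2 + 22650z + 172140. Dividing through by 2265 gives the monic gcd z^2 + 10z + 76.

z^2 + 10z + 76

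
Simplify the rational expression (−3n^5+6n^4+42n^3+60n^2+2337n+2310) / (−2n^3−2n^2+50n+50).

(3n^3−24n^2+87n−462)/(2n−10)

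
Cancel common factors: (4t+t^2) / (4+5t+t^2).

(t)/(1+t)

Apply the Euclidean algorithm:
  t^2+4t = (t^2+5t+4) + (−t−4)
  t^2+5t+4 = (−t−1)(−t−4) + (0)
Last nonzero remainder: −t−4. Dividing through by −1 gives the monic gcd t+4.
Cancel t+4 from numerator and denominator to get the reduced form.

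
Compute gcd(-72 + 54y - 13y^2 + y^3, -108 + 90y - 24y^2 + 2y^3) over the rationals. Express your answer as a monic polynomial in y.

18 - 9y + y^2

Euclidean algorithm in ℚ[y]:
  y^3 - 13y^2 + 54y - 72 = (1/2)(2y^3 - 24y^2 + 90y - 108) + (-y^2 + 9y - 18)
  2y^3 - 24y^2 + 90y - 108 = (-2y + 6)(-y^2 + 9y - 18) + (0)
Last nonzero remainder: -y^2 + 9y - 18. Dividing through by -1 gives the monic gcd y^2 - 9y + 18.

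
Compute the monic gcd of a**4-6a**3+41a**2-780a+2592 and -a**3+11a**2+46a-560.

Apply the Euclidean algorithm:
  a**4-6a**3+41a**2-780a+2592 = (-a-5)(-a**3+11a**2+46a-560) + (142a**2-1110a-208)
  -a**3+11a**2+46a-560 = (-(1/142)a+113/5041)(142a**2-1110a-208) + ((349932/5041)a-2799456/5041)
  142a**2-1110a-208 = ((357911/174966)a+65533/174966)((349932/5041)a-2799456/5041) + (0)
Last nonzero remainder: (349932/5041)a-2799456/5041. Dividing through by 349932/5041 gives the monic gcd a-8.

a-8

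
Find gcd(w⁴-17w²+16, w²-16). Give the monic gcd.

Apply the Euclidean algorithm:
  w⁴-17w²+16 = (w²-1)(w²-16) + (0)
The last nonzero remainder w²-16 is already monic.

w²-16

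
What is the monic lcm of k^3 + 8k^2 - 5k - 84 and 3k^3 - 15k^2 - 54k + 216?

By polynomial division,
  k^3 + 8k^2 - 5k - 84 = (1/3)(3k^3 - 15k^2 - 54k + 216) + (13k^2 + 13k - 156)
  3k^3 - 15k^2 - 54k + 216 = ((3/13)k - 18/13)(13k^2 + 13k - 156) + (0)
Last nonzero remainder: 13k^2 + 13k - 156. Dividing through by 13 gives the monic gcd k^2 + k - 12.
Then lcm(f, g) = f·g / gcd(f, g); expanding and making the result monic gives the answer.

k^4 + 2k^3 - 53k^2 - 54k + 504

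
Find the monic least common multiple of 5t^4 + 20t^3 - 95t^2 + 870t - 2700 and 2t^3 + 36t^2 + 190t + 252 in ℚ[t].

Repeated division with remainder:
  5t^4 + 20t^3 - 95t^2 + 870t - 2700 = ((5/2)t - 35)(2t^3 + 36t^2 + 190t + 252) + (690t^2 + 6890t + 6120)
  2t^3 + 36t^2 + 190t + 252 = ((1/345)t + 553/23805)(690t^2 + 6890t + 6120) + ((58100/4761)t + 58100/529)
  690t^2 + 6890t + 6120 = ((328509/5810)t + 161874/2905)((58100/4761)t + 58100/529) + (0)
Last nonzero remainder: (58100/4761)t + 58100/529. Dividing through by 58100/4761 gives the monic gcd t + 9.
Then lcm(f, g) = f·g / gcd(f, g); expanding and making the result monic gives the answer.

t^6 + 13t^5 + 31t^4 + 59t^3 + 760t^2 - 2424t - 7560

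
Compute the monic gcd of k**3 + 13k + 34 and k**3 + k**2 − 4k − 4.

k + 2

Apply the Euclidean algorithm:
  k**3 + 13k + 34 = (k**3 + k**2 − 4k − 4) + (−k**2 + 17k + 38)
  k**3 + k**2 − 4k − 4 = (−k − 18)(−k**2 + 17k + 38) + (340k + 680)
  −k**2 + 17k + 38 = (−(1/340)k + 19/340)(340k + 680) + (0)
Last nonzero remainder: 340k + 680. Dividing through by 340 gives the monic gcd k + 2.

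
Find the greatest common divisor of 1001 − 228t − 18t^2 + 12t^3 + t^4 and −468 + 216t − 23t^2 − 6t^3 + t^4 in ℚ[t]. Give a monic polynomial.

13 − 6t + t^2

Repeated division with remainder:
  t^4 + 12t^3 − 18t^2 − 228t + 1001 = (t^4 − 6t^3 − 23t^2 + 216t − 468) + (18t^3 + 5t^2 − 444t + 1469)
  t^4 − 6t^3 − 23t^2 + 216t − 468 = ((1/18)t − 113/324)(18t^3 + 5t^2 − 444t + 1469) + ((1105/324)t^2 − (1105/54)t + 14365/324)
  18t^3 + 5t^2 − 444t + 1469 = ((5832/1105)t + 36612/1105)((1105/324)t^2 − (1105/54)t + 14365/324) + (0)
Last nonzero remainder: (1105/324)t^2 − (1105/54)t + 14365/324. Dividing through by 1105/324 gives the monic gcd t^2 − 6t + 13.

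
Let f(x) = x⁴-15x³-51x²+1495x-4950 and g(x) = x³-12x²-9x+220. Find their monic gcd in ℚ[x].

By polynomial division,
  x⁴-15x³-51x²+1495x-4950 = (x-3)(x³-12x²-9x+220) + (-78x²+1248x-4290)
  x³-12x²-9x+220 = (-(1/78)x-2/39)(-78x²+1248x-4290) + (0)
Last nonzero remainder: -78x²+1248x-4290. Dividing through by -78 gives the monic gcd x²-16x+55.

x²-16x+55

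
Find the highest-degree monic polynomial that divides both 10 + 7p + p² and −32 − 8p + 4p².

By polynomial division,
  p² + 7p + 10 = (1/4)(4p² − 8p − 32) + (9p + 18)
  4p² − 8p − 32 = ((4/9)p − 16/9)(9p + 18) + (0)
Last nonzero remainder: 9p + 18. Dividing through by 9 gives the monic gcd p + 2.

2 + p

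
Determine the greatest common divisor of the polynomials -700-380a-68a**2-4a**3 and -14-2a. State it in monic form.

7+a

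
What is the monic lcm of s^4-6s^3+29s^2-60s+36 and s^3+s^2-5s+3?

Euclidean algorithm in ℚ[s]:
  s^4-6s^3+29s^2-60s+36 = (s-7)(s^3+s^2-5s+3) + (41s^2-98s+57)
  s^3+s^2-5s+3 = ((1/41)s+139/1681)(41s^2-98s+57) + ((2880/1681)s-2880/1681)
  41s^2-98s+57 = ((68921/2880)s-31939/960)((2880/1681)s-2880/1681) + (0)
Last nonzero remainder: (2880/1681)s-2880/1681. Dividing through by 2880/1681 gives the monic gcd s-1.
Then lcm(f, g) = f·g / gcd(f, g); expanding and making the result monic gives the answer.

s^6-4s^5+14s^4+16s^3-171s^2+252s-108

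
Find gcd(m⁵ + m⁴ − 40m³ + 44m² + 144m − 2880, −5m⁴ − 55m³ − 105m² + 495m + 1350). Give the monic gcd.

m² + 11m + 30

Apply the Euclidean algorithm:
  m⁵ + m⁴ − 40m³ + 44m² + 144m − 2880 = (−(1/5)m + 2)(−5m⁴ − 55m³ − 105m² + 495m + 1350) + (49m³ + 353m² − 576m − 5580)
  −5m⁴ − 55m³ − 105m² + 495m + 1350 = (−(5/49)m − 930/2401)(49m³ + 353m² − 576m − 5580) + (−(64935/2401)m² − (714285/2401)m − 1948050/2401)
  49m³ + 353m² − 576m − 5580 = (−(117649/64935)m + 148862/21645)(−(64935/2401)m² − (714285/2401)m − 1948050/2401) + (0)
Last nonzero remainder: −(64935/2401)m² − (714285/2401)m − 1948050/2401. Dividing through by −64935/2401 gives the monic gcd m² + 11m + 30.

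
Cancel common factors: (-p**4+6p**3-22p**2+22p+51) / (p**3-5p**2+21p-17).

Euclidean algorithm in ℚ[p]:
  -p**4+6p**3-22p**2+22p+51 = (-p+1)(p**3-5p**2+21p-17) + (4p**2-16p+68)
  p**3-5p**2+21p-17 = ((1/4)p-1/4)(4p**2-16p+68) + (0)
Last nonzero remainder: 4p**2-16p+68. Dividing through by 4 gives the monic gcd p**2-4p+17.
Cancel p**2-4p+17 from numerator and denominator to get the reduced form.

(-p**2+2p+3)/(p-1)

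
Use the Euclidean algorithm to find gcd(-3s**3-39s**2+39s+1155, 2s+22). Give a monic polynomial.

Repeated division with remainder:
  -3s**3-39s**2+39s+1155 = (-(3/2)s**2-3s+105/2)(2s+22) + (0)
Last nonzero remainder: 2s+22. Dividing through by 2 gives the monic gcd s+11.

s+11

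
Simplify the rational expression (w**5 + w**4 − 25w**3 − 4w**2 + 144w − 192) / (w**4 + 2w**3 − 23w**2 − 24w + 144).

(w**3 − 7w**2 + 15w − 12)/(w**2 − 6w + 9)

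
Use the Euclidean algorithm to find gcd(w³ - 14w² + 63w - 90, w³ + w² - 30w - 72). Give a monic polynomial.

Euclidean algorithm in ℚ[w]:
  w³ - 14w² + 63w - 90 = (w³ + w² - 30w - 72) + (-15w² + 93w - 18)
  w³ + w² - 30w - 72 = (-(1/15)w - 12/25)(-15w² + 93w - 18) + ((336/25)w - 2016/25)
  -15w² + 93w - 18 = (-(125/112)w + 25/112)((336/25)w - 2016/25) + (0)
Last nonzero remainder: (336/25)w - 2016/25. Dividing through by 336/25 gives the monic gcd w - 6.

w - 6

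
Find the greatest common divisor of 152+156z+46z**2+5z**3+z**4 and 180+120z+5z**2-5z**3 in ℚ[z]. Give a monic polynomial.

By polynomial division,
  z**4+5z**3+46z**2+156z+152 = (-(1/5)z-6/5)(-5z**3+5z**2+120z+180) + (76z**2+336z+368)
  -5z**3+5z**2+120z+180 = (-(5/76)z+515/1444)(76z**2+336z+368) + ((8800/361)z+17600/361)
  76z**2+336z+368 = ((6859/2200)z+8303/1100)((8800/361)z+17600/361) + (0)
Last nonzero remainder: (8800/361)z+17600/361. Dividing through by 8800/361 gives the monic gcd z+2.

2+z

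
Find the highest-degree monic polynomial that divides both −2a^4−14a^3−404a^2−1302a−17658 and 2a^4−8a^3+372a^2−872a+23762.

a^2+4a+109

Repeated division with remainder:
  −2a^4−14a^3−404a^2−1302a−17658 = (−1)(2a^4−8a^3+372a^2−872a+23762) + (−22a^3−32a^2−2174a+6104)
  2a^4−8a^3+372a^2−872a+23762 = (−(1/11)a+60/121)(−22a^3−32a^2−2174a+6104) + ((23018/121)a^2+(92072/121)a+2508962/121)
  −22a^3−32a^2−2174a+6104 = (−(1331/11509)a+3388/11509)((23018/121)a^2+(92072/121)a+2508962/121) + (0)
Last nonzero remainder: (23018/121)a^2+(92072/121)a+2508962/121. Dividing through by 23018/121 gives the monic gcd a^2+4a+109.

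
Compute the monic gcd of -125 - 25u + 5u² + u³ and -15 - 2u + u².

Repeated division with remainder:
  u³ + 5u² - 25u - 125 = (u + 7)(u² - 2u - 15) + (4u - 20)
  u² - 2u - 15 = ((1/4)u + 3/4)(4u - 20) + (0)
Last nonzero remainder: 4u - 20. Dividing through by 4 gives the monic gcd u - 5.

-5 + u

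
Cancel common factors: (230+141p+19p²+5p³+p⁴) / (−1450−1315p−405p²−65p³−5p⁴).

By polynomial division,
  p⁴+5p³+19p²+141p+230 = (−1/5)(−5p⁴−65p³−405p²−1315p−1450) + (−8p³−62p²−122p−60)
  −5p⁴−65p³−405p²−1315p−1450 = ((5/8)p+105/32)(−8p³−62p²−122p−60) + (−(2005/16)p²−(14035/16)p−10025/8)
  −8p³−62p²−122p−60 = ((128/2005)p+96/2005)(−(2005/16)p²−(14035/16)p−10025/8) + (0)
Last nonzero remainder: −(2005/16)p²−(14035/16)p−10025/8. Dividing through by −2005/16 gives the monic gcd p²+7p+10.
Cancel p²+7p+10 from numerator and denominator to get the reduced form.

(−23+2p−p²)/(145+30p+5p²)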